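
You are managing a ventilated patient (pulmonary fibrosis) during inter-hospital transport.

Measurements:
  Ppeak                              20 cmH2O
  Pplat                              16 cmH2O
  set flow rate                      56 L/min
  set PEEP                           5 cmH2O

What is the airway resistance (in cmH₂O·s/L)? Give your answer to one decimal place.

4.3

Flow: 56 L/min ÷ 60 = 0.9333 L/s.
Raw = (PIP − Pplat) / flow = (20 − 16) / 0.9333 = 4.0 / 0.9333 = 4.286 cmH2O·s/L.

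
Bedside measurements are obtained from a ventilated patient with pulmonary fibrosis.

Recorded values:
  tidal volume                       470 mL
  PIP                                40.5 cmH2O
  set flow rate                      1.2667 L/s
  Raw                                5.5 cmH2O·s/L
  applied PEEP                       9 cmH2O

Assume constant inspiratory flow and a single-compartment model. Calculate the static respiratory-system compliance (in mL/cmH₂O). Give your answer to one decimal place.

19.2

Equation of motion (constant flow): PIP = Vt/C + R·V̇ + PEEP.
Vt/C = PIP − R·V̇ − PEEP = 40.5 − 5.5×1.2667 − 9 = 40.5 − 6.967 − 9 = 24.533 cmH2O.
C = Vt / 24.533 = 470 / 24.533 = 19.158 mL/cmH2O.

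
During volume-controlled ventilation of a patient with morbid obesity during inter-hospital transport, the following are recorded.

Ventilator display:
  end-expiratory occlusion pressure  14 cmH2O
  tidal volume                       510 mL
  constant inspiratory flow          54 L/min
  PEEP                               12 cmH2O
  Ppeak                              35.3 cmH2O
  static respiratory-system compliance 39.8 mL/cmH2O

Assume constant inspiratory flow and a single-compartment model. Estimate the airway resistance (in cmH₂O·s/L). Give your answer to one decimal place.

9.4

Flow: 54 L/min ÷ 60 = 0.9 L/s.
Total PEEP = 14 cmH2O (set 12 + intrinsic 2); this is the baseline alveolar pressure.
Equation of motion (constant flow): PIP = Vt/C + R·V̇ + PEEP.
R·V̇ = PIP − Vt/C − PEEP = 35.3 − 510/39.8 − 14 = 35.3 − 12.814 − 14 = 8.486 cmH2O.
R = 8.486 / 0.9 = 9.429 cmH2O·s/L.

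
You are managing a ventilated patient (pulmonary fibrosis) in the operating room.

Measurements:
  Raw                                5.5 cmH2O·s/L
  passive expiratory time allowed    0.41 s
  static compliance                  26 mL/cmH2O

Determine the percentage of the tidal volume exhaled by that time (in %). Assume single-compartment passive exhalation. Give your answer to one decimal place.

94.3

τ = R × C = 5.5 × 26 mL/cmH2O = 5.5 × 0.026 L/cmH2O = 0.143 s.
Passive exhalation: V(t)/V₀ = e^(−t/τ) = e^(−0.41/0.143) = 0.05686.
Fraction exhaled = 1 − 0.05686 = 0.9431 → 94.31%.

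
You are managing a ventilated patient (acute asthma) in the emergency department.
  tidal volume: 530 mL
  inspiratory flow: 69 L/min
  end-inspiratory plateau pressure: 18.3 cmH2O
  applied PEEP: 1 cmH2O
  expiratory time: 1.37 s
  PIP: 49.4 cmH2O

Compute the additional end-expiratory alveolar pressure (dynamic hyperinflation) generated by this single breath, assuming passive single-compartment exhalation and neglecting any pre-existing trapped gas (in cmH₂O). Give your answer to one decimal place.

3.3

Flow: 69 L/min ÷ 60 = 1.15 L/s.
R = (PIP − Pplat)/V̇ = (49.4 − 18.3) / 1.15 = 31.1/1.15 = 27.043 cmH2O·s/L.
C = Vt/(Pplat − PEEP) = 530.0 / (18.3 − 1) = 530.0/17.3 = 30.636 mL/cmH2O.
τ = R × C = 27.043 × 0.03064 L/cmH2O = 0.8286 s.
Fraction remaining = e^(−Te/τ) = e^(−1.37/0.8286) = 0.1914; trapped volume = 530.0 × 0.1914 = 101.44 mL.
Additional alveolar pressure from trapping ≈ V_trapped / C = 101.44 / 30.636 = 3.311 cmH2O.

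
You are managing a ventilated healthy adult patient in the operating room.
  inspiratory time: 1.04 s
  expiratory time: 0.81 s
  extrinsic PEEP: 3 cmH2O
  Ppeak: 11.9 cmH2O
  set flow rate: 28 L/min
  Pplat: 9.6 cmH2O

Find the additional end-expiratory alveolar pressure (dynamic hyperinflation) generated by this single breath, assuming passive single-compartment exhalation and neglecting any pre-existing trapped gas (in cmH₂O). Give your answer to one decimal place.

0.7

Flow: 28 L/min ÷ 60 = 0.4667 L/s.
Vt = flow × Ti = 0.4667 L/s × 1.04 s × 1000 mL/L = 485.37 mL.
R = (PIP − Pplat)/V̇ = (11.9 − 9.6) / 0.4667 = 2.3/0.4667 = 4.928 cmH2O·s/L.
C = Vt/(Pplat − PEEP) = 485.37 / (9.6 − 3) = 485.37/6.6 = 73.541 mL/cmH2O.
τ = R × C = 4.928 × 0.07354 L/cmH2O = 0.3624 s.
Fraction remaining = e^(−Te/τ) = e^(−0.81/0.3624) = 0.107; trapped volume = 485.37 × 0.107 = 51.935 mL.
Additional alveolar pressure from trapping ≈ V_trapped / C = 51.935 / 73.541 = 0.7062 cmH2O.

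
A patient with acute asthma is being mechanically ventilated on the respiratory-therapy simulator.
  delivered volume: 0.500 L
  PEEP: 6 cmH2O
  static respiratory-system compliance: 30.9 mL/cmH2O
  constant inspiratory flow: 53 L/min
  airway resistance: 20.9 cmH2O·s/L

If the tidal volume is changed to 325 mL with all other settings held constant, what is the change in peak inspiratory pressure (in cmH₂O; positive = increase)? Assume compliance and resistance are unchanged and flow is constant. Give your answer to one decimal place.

-5.7

PIP = Vt/C + R·V̇ + PEEP (constant-flow equation of motion).
Only the elastic term changes: ΔPIP = ΔVt / C = (325 − 500) / 30.9 = -5.663 cmH2O.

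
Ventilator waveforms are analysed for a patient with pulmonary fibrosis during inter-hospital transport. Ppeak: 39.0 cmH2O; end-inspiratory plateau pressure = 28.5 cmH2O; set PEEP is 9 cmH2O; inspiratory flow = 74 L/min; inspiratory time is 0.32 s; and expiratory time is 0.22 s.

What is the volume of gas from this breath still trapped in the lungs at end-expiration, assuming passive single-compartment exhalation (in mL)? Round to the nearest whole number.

Flow: 74 L/min ÷ 60 = 1.2333 L/s.
Vt = flow × Ti = 1.2333 L/s × 0.32 s × 1000 mL/L = 394.66 mL.
R = (PIP − Pplat)/V̇ = (39.0 − 28.5) / 1.2333 = 10.5/1.2333 = 8.514 cmH2O·s/L.
C = Vt/(Pplat − PEEP) = 394.66 / (28.5 − 9) = 394.66/19.5 = 20.239 mL/cmH2O.
τ = R × C = 8.514 × 0.02024 L/cmH2O = 0.1723 s.
Fraction remaining = e^(−Te/τ) = e^(−0.22/0.1723) = 0.2789.
Trapped volume = 394.66 × 0.2789 = 110.07 mL.

110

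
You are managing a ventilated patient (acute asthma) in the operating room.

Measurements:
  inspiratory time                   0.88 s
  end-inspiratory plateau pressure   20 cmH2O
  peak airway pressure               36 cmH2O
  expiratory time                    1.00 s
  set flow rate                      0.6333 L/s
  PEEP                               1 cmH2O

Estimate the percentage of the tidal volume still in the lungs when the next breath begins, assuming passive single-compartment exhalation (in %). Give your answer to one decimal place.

Vt = flow × Ti = 0.6333 L/s × 0.88 s × 1000 mL/L = 557.3 mL.
R = (PIP − Pplat)/V̇ = (36 − 20) / 0.6333 = 16.0/0.6333 = 25.264 cmH2O·s/L.
C = Vt/(Pplat − PEEP) = 557.3 / (20 − 1) = 557.3/19.0 = 29.332 mL/cmH2O.
τ = R × C = 25.264 × 0.02933 L/cmH2O = 0.741 s.
Fraction remaining at end-expiration = e^(−Te/τ) = e^(−1.00/0.741) = 0.2594 → 25.94%.

25.9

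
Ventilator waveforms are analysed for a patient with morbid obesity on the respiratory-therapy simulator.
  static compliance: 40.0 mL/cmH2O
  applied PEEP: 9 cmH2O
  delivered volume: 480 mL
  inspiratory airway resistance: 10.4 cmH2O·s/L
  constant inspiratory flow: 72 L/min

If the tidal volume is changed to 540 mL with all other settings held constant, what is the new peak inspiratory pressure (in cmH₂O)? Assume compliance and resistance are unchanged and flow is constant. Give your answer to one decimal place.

Flow: 72 L/min ÷ 60 = 1.2 L/s.
PIP = Vt/C + R·V̇ + PEEP (constant-flow equation of motion).
Only the elastic term changes: ΔPIP = ΔVt / C = (540 − 480) / 40.0 = 1.5 cmH2O.
Original PIP = 480/40.0 + 10.4×1.2 + 9 = 33.48 cmH2O; new PIP = 33.48 + (1.5) = 34.98 cmH2O.

35.0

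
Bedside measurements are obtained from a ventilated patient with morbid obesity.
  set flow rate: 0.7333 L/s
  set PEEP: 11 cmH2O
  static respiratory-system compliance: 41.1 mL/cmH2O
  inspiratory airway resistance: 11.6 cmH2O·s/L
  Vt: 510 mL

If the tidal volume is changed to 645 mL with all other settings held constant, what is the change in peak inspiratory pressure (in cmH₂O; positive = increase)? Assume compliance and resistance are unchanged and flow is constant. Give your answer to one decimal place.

PIP = Vt/C + R·V̇ + PEEP (constant-flow equation of motion).
Only the elastic term changes: ΔPIP = ΔVt / C = (645 − 510) / 41.1 = 3.285 cmH2O.

3.3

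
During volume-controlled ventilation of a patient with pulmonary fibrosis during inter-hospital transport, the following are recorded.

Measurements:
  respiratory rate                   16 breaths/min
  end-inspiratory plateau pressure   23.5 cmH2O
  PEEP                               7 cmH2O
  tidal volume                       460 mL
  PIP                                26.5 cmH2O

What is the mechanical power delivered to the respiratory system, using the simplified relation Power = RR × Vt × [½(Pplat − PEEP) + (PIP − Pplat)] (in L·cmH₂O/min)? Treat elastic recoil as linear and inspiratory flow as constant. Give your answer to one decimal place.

82.8

Per-breath work = Vt × [½(Pplat−PEEP) + (PIP−Pplat)] = 0.460 × [0.5×16.5 + 3.0] = 0.460 × 11.25 = 5.175 L·cmH2O.
Power = 16 × 5.175 = 82.8 L·cmH2O/min.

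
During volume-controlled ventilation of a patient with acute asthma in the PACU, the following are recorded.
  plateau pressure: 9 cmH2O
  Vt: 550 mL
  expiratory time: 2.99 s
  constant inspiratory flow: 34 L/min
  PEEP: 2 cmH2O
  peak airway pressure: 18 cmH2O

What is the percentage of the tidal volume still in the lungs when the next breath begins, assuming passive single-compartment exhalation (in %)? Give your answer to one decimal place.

Flow: 34 L/min ÷ 60 = 0.5667 L/s.
R = (PIP − Pplat)/V̇ = (18 − 9) / 0.5667 = 9.0/0.5667 = 15.881 cmH2O·s/L.
C = Vt/(Pplat − PEEP) = 550.0 / (9 − 2) = 550.0/7.0 = 78.571 mL/cmH2O.
τ = R × C = 15.881 × 0.07857 L/cmH2O = 1.248 s.
Fraction remaining at end-expiration = e^(−Te/τ) = e^(−2.99/1.248) = 0.0911 → 9.11%.

9.1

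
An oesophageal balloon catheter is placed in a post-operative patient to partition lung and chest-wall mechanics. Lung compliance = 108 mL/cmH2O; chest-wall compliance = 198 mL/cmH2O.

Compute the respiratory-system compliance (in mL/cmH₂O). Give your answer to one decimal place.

69.9

Lung and chest wall are elastances in series: 1/Crs = 1/CL + 1/Ccw.
1/Crs = 1/108 + 1/198 = 0.01431.
Crs = 69.881 mL/cmH2O.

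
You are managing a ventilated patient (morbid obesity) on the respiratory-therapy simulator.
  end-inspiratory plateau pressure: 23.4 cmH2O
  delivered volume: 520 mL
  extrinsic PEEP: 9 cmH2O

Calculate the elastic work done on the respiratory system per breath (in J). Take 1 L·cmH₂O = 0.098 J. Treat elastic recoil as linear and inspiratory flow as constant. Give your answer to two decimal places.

0.37

Elastic work ≈ ½ × (Pplat − PEEP) × Vt = 0.5 × (23.4 − 9) × 0.520 L = 0.5 × 14.4 × 0.520 = 3.744 L·cmH2O.
× 0.098 J/(L·cmH2O) → 0.3669 J.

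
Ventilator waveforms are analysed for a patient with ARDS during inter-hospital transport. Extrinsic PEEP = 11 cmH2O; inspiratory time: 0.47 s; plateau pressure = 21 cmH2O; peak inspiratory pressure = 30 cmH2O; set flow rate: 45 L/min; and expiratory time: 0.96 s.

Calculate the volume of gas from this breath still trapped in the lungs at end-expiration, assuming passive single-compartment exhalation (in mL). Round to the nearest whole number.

36

Flow: 45 L/min ÷ 60 = 0.75 L/s.
Vt = flow × Ti = 0.75 L/s × 0.47 s × 1000 mL/L = 352.5 mL.
R = (PIP − Pplat)/V̇ = (30 − 21) / 0.75 = 9.0/0.75 = 12.0 cmH2O·s/L.
C = Vt/(Pplat − PEEP) = 352.5 / (21 − 11) = 352.5/10.0 = 35.25 mL/cmH2O.
τ = R × C = 12.0 × 0.03525 L/cmH2O = 0.423 s.
Fraction remaining = e^(−Te/τ) = e^(−0.96/0.423) = 0.1034.
Trapped volume = 352.5 × 0.1034 = 36.449 mL.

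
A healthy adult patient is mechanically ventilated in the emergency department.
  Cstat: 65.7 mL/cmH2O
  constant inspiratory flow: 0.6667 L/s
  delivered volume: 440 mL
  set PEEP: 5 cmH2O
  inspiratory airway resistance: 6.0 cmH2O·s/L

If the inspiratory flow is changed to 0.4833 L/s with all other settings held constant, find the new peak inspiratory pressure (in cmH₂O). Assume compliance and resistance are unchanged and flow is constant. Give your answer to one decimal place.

PIP = Vt/C + R·V̇ + PEEP (constant-flow equation of motion).
Only the resistive term changes: ΔPIP = R × ΔV̇ = 6.0 × (0.4833 − 0.6667) = 6.0 × -0.1834 = -1.1 cmH2O.
Original PIP = 440/65.7 + 6.0×0.6667 + 5 = 15.697 cmH2O; new PIP = 15.697 + (-1.1) = 14.597 cmH2O.

14.6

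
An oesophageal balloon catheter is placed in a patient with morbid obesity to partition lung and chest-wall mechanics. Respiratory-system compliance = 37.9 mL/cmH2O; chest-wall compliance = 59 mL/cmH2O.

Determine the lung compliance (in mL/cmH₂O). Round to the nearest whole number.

106

1/CL = 1/Crs − 1/Ccw.
1/CL = 1/37.9 − 1/59 = 0.009436.
CL = 105.98 mL/cmH2O.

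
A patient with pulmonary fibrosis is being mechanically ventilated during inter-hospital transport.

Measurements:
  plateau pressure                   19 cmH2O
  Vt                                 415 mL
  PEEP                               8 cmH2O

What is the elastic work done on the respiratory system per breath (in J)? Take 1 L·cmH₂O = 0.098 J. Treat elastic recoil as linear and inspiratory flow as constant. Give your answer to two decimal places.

0.22

Elastic work ≈ ½ × (Pplat − PEEP) × Vt = 0.5 × (19 − 8) × 0.415 L = 0.5 × 11.0 × 0.415 = 2.283 L·cmH2O.
× 0.098 J/(L·cmH2O) → 0.2237 J.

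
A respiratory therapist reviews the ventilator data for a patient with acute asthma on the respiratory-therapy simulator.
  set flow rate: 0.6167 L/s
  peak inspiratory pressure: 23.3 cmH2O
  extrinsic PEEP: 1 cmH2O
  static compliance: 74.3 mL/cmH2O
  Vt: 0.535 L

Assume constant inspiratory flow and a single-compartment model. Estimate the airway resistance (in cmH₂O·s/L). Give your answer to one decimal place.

24.5

Equation of motion (constant flow): PIP = Vt/C + R·V̇ + PEEP.
R·V̇ = PIP − Vt/C − PEEP = 23.3 − 535/74.3 − 1 = 23.3 − 7.201 − 1 = 15.099 cmH2O.
R = 15.099 / 0.6167 = 24.484 cmH2O·s/L.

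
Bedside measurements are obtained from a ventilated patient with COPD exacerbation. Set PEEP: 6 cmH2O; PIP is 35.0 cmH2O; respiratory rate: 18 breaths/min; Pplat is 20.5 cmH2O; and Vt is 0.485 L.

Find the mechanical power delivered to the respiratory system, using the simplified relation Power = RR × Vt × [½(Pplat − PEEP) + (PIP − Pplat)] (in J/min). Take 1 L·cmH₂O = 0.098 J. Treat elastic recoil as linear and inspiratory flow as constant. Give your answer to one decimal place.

18.6

Per-breath work = Vt × [½(Pplat−PEEP) + (PIP−Pplat)] = 0.485 × [0.5×14.5 + 14.5] = 0.485 × 21.75 = 10.549 L·cmH2O.
Power = 18 × 10.549 = 189.88 L·cmH2O/min.
× 0.098 J/(L·cmH2O) → 18.608 J/min.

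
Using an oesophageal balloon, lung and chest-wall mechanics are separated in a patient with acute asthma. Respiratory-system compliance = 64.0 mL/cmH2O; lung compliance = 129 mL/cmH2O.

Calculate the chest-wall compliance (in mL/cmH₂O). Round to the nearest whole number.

127

1/Ccw = 1/Crs − 1/CL.
1/Ccw = 1/64.0 − 1/129 = 0.007873.
Ccw = 127.02 mL/cmH2O.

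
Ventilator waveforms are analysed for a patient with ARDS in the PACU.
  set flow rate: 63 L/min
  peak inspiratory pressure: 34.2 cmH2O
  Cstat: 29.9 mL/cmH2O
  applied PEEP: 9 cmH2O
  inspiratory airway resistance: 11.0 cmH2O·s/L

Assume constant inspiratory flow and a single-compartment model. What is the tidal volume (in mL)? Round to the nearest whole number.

Flow: 63 L/min ÷ 60 = 1.05 L/s.
Equation of motion (constant flow): PIP = Vt/C + R·V̇ + PEEP.
Vt/C = PIP − R·V̇ − PEEP = 34.2 − 11.55 − 9 = 13.65 cmH2O.
Vt = C × 13.65 = 29.9 × 13.65 = 408.14 mL.

408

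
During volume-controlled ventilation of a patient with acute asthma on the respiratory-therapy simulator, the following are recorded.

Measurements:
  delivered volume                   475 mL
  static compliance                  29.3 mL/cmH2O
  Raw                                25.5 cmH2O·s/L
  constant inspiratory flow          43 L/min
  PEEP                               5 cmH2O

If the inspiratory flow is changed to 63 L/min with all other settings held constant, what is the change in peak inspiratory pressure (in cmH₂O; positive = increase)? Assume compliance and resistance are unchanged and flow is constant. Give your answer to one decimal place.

Flow: 43 L/min ÷ 60 = 0.7167 L/s.
New flow: 63 L/min ÷ 60 = 1.05 L/s.
PIP = Vt/C + R·V̇ + PEEP (constant-flow equation of motion).
Only the resistive term changes: ΔPIP = R × ΔV̇ = 25.5 × (1.05 − 0.7167) = 25.5 × 0.3333 = 8.499 cmH2O.

8.5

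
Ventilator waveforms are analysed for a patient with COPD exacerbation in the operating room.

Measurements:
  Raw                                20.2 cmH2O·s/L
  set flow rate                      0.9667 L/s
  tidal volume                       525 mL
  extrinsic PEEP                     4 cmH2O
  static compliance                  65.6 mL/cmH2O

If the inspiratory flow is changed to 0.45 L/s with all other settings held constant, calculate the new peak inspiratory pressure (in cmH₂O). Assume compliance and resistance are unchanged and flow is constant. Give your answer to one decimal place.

21.1

PIP = Vt/C + R·V̇ + PEEP (constant-flow equation of motion).
Only the resistive term changes: ΔPIP = R × ΔV̇ = 20.2 × (0.45 − 0.9667) = 20.2 × -0.5167 = -10.437 cmH2O.
Original PIP = 525/65.6 + 20.2×0.9667 + 4 = 31.53 cmH2O; new PIP = 31.53 + (-10.437) = 21.093 cmH2O.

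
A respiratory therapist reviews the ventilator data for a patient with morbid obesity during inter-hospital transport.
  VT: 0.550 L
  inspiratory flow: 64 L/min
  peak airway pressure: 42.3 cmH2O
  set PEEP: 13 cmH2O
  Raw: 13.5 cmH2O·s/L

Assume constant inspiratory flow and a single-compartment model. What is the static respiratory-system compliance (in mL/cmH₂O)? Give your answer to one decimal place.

36.9

Flow: 64 L/min ÷ 60 = 1.0667 L/s.
Equation of motion (constant flow): PIP = Vt/C + R·V̇ + PEEP.
Vt/C = PIP − R·V̇ − PEEP = 42.3 − 13.5×1.0667 − 13 = 42.3 − 14.4 − 13 = 14.9 cmH2O.
C = Vt / 14.9 = 550 / 14.9 = 36.913 mL/cmH2O.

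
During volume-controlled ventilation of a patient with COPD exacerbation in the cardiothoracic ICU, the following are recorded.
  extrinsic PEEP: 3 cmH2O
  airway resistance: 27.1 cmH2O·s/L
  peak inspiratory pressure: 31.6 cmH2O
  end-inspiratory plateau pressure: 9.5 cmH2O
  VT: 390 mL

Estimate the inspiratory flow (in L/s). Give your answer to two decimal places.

0.82

flow = (PIP − Pplat) / Raw = 22.1 / 27.1 = 0.8155 L/s.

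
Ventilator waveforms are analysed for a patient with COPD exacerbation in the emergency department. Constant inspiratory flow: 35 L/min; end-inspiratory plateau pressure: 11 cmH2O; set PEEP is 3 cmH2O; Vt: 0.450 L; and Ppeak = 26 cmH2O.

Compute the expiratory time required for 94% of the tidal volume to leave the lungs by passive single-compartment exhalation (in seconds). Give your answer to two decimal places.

4.07

Flow: 35 L/min ÷ 60 = 0.5833 L/s.
R = (PIP − Pplat)/V̇ = (26 − 11) / 0.5833 = 15.0/0.5833 = 25.716 cmH2O·s/L.
C = Vt/(Pplat − PEEP) = 450.0 / (11 − 3) = 450.0/8.0 = 56.25 mL/cmH2O.
τ = R × C = 25.716 × 0.05625 L/cmH2O = 1.447 s.
t = −τ·ln(1 − 0.94) = −1.447·ln(0.06) = 4.071 s.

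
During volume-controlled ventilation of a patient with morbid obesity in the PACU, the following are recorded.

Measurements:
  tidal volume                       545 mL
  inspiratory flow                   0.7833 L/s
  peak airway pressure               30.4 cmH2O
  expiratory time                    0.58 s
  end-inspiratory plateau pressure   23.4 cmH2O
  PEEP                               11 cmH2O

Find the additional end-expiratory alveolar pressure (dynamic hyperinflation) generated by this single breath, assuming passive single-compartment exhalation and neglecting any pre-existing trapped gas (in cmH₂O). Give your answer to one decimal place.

R = (PIP − Pplat)/V̇ = (30.4 − 23.4) / 0.7833 = 7.0/0.7833 = 8.937 cmH2O·s/L.
C = Vt/(Pplat − PEEP) = 545.0 / (23.4 − 11) = 545.0/12.4 = 43.952 mL/cmH2O.
τ = R × C = 8.937 × 0.04395 L/cmH2O = 0.3928 s.
Fraction remaining = e^(−Te/τ) = e^(−0.58/0.3928) = 0.2284; trapped volume = 545.0 × 0.2284 = 124.48 mL.
Additional alveolar pressure from trapping ≈ V_trapped / C = 124.48 / 43.952 = 2.832 cmH2O.

2.8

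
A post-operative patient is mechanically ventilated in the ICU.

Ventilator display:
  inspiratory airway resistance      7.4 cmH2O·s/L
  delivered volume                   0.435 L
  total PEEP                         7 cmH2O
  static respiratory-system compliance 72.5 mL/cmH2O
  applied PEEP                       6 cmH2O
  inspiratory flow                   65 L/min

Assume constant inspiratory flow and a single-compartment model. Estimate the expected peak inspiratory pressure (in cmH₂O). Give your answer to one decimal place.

Flow: 65 L/min ÷ 60 = 1.0833 L/s.
Total PEEP = 7 cmH2O (set 6 + intrinsic 1); this is the baseline alveolar pressure.
Equation of motion (constant flow): PIP = Vt/C + R·V̇ + PEEP.
PIP = 435/72.5 + 7.4×1.0833 + 7 = 6.0 + 8.016 + 7 = 21.016 cmH2O.

21.0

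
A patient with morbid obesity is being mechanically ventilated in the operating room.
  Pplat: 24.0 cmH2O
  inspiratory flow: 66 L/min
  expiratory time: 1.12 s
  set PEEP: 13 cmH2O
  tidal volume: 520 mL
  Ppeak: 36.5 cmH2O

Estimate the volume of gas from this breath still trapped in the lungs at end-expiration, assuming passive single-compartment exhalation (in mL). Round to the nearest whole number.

Flow: 66 L/min ÷ 60 = 1.1 L/s.
R = (PIP − Pplat)/V̇ = (36.5 − 24.0) / 1.1 = 12.5/1.1 = 11.364 cmH2O·s/L.
C = Vt/(Pplat − PEEP) = 520.0 / (24.0 − 13) = 520.0/11.0 = 47.273 mL/cmH2O.
τ = R × C = 11.364 × 0.04727 L/cmH2O = 0.5372 s.
Fraction remaining = e^(−Te/τ) = e^(−1.12/0.5372) = 0.1243.
Trapped volume = 520.0 × 0.1243 = 64.636 mL.

65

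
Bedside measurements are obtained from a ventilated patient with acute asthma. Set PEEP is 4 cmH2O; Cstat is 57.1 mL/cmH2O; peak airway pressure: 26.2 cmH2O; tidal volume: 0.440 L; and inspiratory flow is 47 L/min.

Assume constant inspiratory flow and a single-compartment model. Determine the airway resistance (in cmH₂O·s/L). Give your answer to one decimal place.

18.5

Flow: 47 L/min ÷ 60 = 0.7833 L/s.
Equation of motion (constant flow): PIP = Vt/C + R·V̇ + PEEP.
R·V̇ = PIP − Vt/C − PEEP = 26.2 − 440/57.1 − 4 = 26.2 − 7.706 − 4 = 14.494 cmH2O.
R = 14.494 / 0.7833 = 18.504 cmH2O·s/L.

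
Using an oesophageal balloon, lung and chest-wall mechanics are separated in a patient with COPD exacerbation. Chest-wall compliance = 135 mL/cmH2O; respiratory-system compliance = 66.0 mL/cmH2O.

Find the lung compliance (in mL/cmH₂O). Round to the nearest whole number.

1/CL = 1/Crs − 1/Ccw.
1/CL = 1/66.0 − 1/135 = 0.007744.
CL = 129.13 mL/cmH2O.

129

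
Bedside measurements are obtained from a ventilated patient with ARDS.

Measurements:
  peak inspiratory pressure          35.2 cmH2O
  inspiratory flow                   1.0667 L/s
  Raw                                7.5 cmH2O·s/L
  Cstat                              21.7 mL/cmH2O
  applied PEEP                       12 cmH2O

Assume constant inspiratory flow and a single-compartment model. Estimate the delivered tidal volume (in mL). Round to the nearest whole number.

330

Equation of motion (constant flow): PIP = Vt/C + R·V̇ + PEEP.
Vt/C = PIP − R·V̇ − PEEP = 35.2 − 8.0 − 12 = 15.2 cmH2O.
Vt = C × 15.2 = 21.7 × 15.2 = 329.84 mL.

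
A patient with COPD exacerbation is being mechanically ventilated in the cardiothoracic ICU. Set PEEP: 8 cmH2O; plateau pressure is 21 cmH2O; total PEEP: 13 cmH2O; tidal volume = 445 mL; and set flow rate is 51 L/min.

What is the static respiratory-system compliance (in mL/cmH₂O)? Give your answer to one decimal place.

55.6

End-expiratory occlusion gives total PEEP = 13 cmH2O (intrinsic PEEP = 13 − 8 = 5). Use total PEEP for the elastic gradient.
Cstat = Vt / (Pplat − PEEPtotal) = 445 / (21 − 13) = 445 / 8.0 = 55.625 mL/cmH2O.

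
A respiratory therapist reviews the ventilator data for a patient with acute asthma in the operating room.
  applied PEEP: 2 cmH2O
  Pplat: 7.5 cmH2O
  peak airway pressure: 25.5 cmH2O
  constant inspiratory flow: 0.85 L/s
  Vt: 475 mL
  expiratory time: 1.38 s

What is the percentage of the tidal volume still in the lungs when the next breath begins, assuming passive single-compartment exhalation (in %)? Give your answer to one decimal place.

R = (PIP − Pplat)/V̇ = (25.5 − 7.5) / 0.85 = 18.0/0.85 = 21.176 cmH2O·s/L.
C = Vt/(Pplat − PEEP) = 475.0 / (7.5 − 2) = 475.0/5.5 = 86.364 mL/cmH2O.
τ = R × C = 21.176 × 0.08636 L/cmH2O = 1.829 s.
Fraction remaining at end-expiration = e^(−Te/τ) = e^(−1.38/1.829) = 0.4702 → 47.02%.

47.0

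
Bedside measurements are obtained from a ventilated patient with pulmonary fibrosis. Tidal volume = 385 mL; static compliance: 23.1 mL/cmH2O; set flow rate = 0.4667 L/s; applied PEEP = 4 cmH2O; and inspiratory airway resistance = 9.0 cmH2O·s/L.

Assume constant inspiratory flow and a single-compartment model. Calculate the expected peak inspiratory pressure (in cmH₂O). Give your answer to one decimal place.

Equation of motion (constant flow): PIP = Vt/C + R·V̇ + PEEP.
PIP = 385/23.1 + 9.0×0.4667 + 4 = 16.667 + 4.2 + 4 = 24.867 cmH2O.

24.9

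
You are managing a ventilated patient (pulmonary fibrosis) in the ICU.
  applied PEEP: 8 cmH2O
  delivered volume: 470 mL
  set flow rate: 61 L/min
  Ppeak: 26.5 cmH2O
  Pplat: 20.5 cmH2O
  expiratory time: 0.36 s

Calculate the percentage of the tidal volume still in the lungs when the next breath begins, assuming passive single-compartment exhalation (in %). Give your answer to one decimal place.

19.7

Flow: 61 L/min ÷ 60 = 1.0167 L/s.
R = (PIP − Pplat)/V̇ = (26.5 − 20.5) / 1.0167 = 6.0/1.0167 = 5.901 cmH2O·s/L.
C = Vt/(Pplat − PEEP) = 470.0 / (20.5 − 8) = 470.0/12.5 = 37.6 mL/cmH2O.
τ = R × C = 5.901 × 0.0376 L/cmH2O = 0.2219 s.
Fraction remaining at end-expiration = e^(−Te/τ) = e^(−0.36/0.2219) = 0.1974 → 19.74%.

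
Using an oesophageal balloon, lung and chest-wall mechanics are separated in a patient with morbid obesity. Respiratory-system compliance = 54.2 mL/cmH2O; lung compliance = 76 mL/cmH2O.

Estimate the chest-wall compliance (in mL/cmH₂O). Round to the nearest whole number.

1/Ccw = 1/Crs − 1/CL.
1/Ccw = 1/54.2 − 1/76 = 0.005292.
Ccw = 188.96 mL/cmH2O.

189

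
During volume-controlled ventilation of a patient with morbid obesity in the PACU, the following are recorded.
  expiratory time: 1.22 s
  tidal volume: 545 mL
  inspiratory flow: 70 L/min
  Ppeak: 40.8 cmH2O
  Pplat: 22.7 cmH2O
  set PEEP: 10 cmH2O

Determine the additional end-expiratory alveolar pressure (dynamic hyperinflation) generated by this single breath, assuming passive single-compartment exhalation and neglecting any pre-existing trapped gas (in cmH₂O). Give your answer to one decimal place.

Flow: 70 L/min ÷ 60 = 1.1667 L/s.
R = (PIP − Pplat)/V̇ = (40.8 − 22.7) / 1.1667 = 18.1/1.1667 = 15.514 cmH2O·s/L.
C = Vt/(Pplat − PEEP) = 545.0 / (22.7 − 10) = 545.0/12.7 = 42.913 mL/cmH2O.
τ = R × C = 15.514 × 0.04291 L/cmH2O = 0.6657 s.
Fraction remaining = e^(−Te/τ) = e^(−1.22/0.6657) = 0.16; trapped volume = 545.0 × 0.16 = 87.2 mL.
Additional alveolar pressure from trapping ≈ V_trapped / C = 87.2 / 42.913 = 2.032 cmH2O.

2.0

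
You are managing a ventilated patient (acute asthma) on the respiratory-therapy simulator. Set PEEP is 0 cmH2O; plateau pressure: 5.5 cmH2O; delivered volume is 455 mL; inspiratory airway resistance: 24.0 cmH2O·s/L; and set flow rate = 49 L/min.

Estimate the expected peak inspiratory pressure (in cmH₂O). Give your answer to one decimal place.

Flow: 49 L/min ÷ 60 = 0.8167 L/s.
PIP = Pplat + Raw × flow = 5.5 + 24.0 × 0.8167 = 5.5 + 19.601 = 25.101 cmH2O.

25.1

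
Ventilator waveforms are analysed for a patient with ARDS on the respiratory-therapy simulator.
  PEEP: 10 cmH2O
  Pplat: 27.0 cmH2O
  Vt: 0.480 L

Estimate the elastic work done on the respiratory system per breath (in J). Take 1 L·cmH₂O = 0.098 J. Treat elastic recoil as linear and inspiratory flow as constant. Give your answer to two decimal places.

0.40

Elastic work ≈ ½ × (Pplat − PEEP) × Vt = 0.5 × (27.0 − 10) × 0.480 L = 0.5 × 17.0 × 0.480 = 4.08 L·cmH2O.
× 0.098 J/(L·cmH2O) → 0.3998 J.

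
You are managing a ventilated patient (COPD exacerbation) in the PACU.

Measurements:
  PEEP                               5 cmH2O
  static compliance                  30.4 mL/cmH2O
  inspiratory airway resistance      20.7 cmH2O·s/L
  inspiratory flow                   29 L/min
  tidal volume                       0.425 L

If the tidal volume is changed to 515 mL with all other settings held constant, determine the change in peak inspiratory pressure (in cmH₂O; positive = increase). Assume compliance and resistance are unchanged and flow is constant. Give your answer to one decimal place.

3.0

PIP = Vt/C + R·V̇ + PEEP (constant-flow equation of motion).
Only the elastic term changes: ΔPIP = ΔVt / C = (515 − 425) / 30.4 = 2.961 cmH2O.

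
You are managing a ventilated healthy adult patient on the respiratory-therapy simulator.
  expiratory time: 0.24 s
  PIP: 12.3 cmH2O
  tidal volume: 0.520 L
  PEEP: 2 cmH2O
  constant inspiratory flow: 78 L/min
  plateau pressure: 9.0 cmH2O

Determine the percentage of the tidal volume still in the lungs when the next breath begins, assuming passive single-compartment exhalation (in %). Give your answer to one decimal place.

Flow: 78 L/min ÷ 60 = 1.3 L/s.
R = (PIP − Pplat)/V̇ = (12.3 − 9.0) / 1.3 = 3.3/1.3 = 2.538 cmH2O·s/L.
C = Vt/(Pplat − PEEP) = 520.0 / (9.0 − 2) = 520.0/7.0 = 74.286 mL/cmH2O.
τ = R × C = 2.538 × 0.07429 L/cmH2O = 0.1885 s.
Fraction remaining at end-expiration = e^(−Te/τ) = e^(−0.24/0.1885) = 0.2799 → 27.99%.

28.0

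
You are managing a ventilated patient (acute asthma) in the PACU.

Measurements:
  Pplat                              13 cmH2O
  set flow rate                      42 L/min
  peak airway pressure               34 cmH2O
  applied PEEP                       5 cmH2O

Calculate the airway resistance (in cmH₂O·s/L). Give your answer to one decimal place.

Flow: 42 L/min ÷ 60 = 0.7 L/s.
Raw = (PIP − Pplat) / flow = (34 − 13) / 0.7 = 21.0 / 0.7 = 30.0 cmH2O·s/L.

30.0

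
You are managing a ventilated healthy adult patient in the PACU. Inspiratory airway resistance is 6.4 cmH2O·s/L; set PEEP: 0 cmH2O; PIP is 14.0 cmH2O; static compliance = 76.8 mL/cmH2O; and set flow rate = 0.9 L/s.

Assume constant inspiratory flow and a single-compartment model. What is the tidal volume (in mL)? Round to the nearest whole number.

633

Equation of motion (constant flow): PIP = Vt/C + R·V̇ + PEEP.
Vt/C = PIP − R·V̇ − PEEP = 14.0 − 5.76 − 0 = 8.24 cmH2O.
Vt = C × 8.24 = 76.8 × 8.24 = 632.83 mL.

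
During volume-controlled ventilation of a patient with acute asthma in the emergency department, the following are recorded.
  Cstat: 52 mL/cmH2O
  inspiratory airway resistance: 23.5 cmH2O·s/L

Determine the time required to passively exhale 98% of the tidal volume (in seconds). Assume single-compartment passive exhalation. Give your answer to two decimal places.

τ = R × C = 23.5 × 52 mL/cmH2O = 23.5 × 0.052 L/cmH2O = 1.222 s.
Exhaled fraction f = 1 − e^(−t/τ) → t = −τ·ln(1 − f) = −1.222·ln(0.02) = 4.78 s.

4.78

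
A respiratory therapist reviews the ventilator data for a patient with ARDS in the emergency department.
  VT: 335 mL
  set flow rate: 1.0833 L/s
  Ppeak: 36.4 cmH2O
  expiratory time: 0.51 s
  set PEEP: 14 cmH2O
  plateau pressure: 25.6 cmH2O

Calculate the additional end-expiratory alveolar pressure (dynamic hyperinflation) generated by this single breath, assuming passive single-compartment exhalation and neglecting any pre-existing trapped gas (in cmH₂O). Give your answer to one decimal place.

2.0

R = (PIP − Pplat)/V̇ = (36.4 − 25.6) / 1.0833 = 10.8/1.0833 = 9.97 cmH2O·s/L.
C = Vt/(Pplat − PEEP) = 335.0 / (25.6 − 14) = 335.0/11.6 = 28.879 mL/cmH2O.
τ = R × C = 9.97 × 0.02888 L/cmH2O = 0.2879 s.
Fraction remaining = e^(−Te/τ) = e^(−0.51/0.2879) = 0.1701; trapped volume = 335.0 × 0.1701 = 56.984 mL.
Additional alveolar pressure from trapping ≈ V_trapped / C = 56.984 / 28.879 = 1.973 cmH2O.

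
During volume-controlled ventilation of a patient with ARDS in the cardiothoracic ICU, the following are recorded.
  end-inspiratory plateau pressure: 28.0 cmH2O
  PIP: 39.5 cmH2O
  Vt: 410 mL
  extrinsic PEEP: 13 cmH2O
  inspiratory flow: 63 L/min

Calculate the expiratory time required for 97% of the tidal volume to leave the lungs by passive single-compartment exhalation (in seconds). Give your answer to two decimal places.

1.05

Flow: 63 L/min ÷ 60 = 1.05 L/s.
R = (PIP − Pplat)/V̇ = (39.5 − 28.0) / 1.05 = 11.5/1.05 = 10.952 cmH2O·s/L.
C = Vt/(Pplat − PEEP) = 410.0 / (28.0 − 13) = 410.0/15.0 = 27.333 mL/cmH2O.
τ = R × C = 10.952 × 0.02733 L/cmH2O = 0.2993 s.
t = −τ·ln(1 − 0.97) = −0.2993·ln(0.03) = 1.05 s.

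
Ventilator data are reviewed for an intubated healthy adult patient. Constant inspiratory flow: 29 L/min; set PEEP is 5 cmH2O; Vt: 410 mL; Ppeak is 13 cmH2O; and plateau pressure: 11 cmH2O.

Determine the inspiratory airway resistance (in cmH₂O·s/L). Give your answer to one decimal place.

Flow: 29 L/min ÷ 60 = 0.4833 L/s.
Raw = (PIP − Pplat) / flow = (13 − 11) / 0.4833 = 2.0 / 0.4833 = 4.138 cmH2O·s/L.

4.1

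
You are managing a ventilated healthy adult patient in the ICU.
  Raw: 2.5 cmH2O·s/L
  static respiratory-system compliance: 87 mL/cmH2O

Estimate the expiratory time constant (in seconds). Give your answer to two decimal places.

0.22

τ = R × C = 2.5 × 87 mL/cmH2O = 2.5 × 0.087 L/cmH2O = 0.2175 s.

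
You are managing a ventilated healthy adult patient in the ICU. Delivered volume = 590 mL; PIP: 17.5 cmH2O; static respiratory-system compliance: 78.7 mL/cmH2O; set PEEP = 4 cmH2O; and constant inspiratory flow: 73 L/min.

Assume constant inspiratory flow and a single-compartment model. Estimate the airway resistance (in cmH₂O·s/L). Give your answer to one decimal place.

4.9

Flow: 73 L/min ÷ 60 = 1.2167 L/s.
Equation of motion (constant flow): PIP = Vt/C + R·V̇ + PEEP.
R·V̇ = PIP − Vt/C − PEEP = 17.5 − 590/78.7 − 4 = 17.5 − 7.497 − 4 = 6.003 cmH2O.
R = 6.003 / 1.2167 = 4.934 cmH2O·s/L.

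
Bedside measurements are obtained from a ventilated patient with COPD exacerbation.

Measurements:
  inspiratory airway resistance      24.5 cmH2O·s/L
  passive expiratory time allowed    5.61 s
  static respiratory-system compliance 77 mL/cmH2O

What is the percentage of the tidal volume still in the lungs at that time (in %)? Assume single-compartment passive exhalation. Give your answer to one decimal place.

τ = R × C = 24.5 × 77 mL/cmH2O = 24.5 × 0.077 L/cmH2O = 1.887 s.
Passive exhalation: V(t)/V₀ = e^(−t/τ) = e^(−5.61/1.887) = 0.05115.
Fraction remaining = 0.05115 → 5.115%.

5.1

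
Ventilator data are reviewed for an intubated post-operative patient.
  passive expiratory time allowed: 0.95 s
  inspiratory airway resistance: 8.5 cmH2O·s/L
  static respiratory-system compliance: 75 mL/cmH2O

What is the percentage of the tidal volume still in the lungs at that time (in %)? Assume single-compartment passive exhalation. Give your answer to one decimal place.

22.5

τ = R × C = 8.5 × 75 mL/cmH2O = 8.5 × 0.075 L/cmH2O = 0.6375 s.
Passive exhalation: V(t)/V₀ = e^(−t/τ) = e^(−0.95/0.6375) = 0.2253.
Fraction remaining = 0.2253 → 22.53%.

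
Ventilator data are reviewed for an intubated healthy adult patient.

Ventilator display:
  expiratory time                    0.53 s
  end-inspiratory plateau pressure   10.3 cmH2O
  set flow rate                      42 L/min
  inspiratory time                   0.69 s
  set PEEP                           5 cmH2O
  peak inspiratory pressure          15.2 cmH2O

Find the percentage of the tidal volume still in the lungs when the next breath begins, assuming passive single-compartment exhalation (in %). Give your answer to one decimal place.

43.6

Flow: 42 L/min ÷ 60 = 0.7 L/s.
Vt = flow × Ti = 0.7 L/s × 0.69 s × 1000 mL/L = 483.0 mL.
R = (PIP − Pplat)/V̇ = (15.2 − 10.3) / 0.7 = 4.9/0.7 = 7.0 cmH2O·s/L.
C = Vt/(Pplat − PEEP) = 483.0 / (10.3 − 5) = 483.0/5.3 = 91.132 mL/cmH2O.
τ = R × C = 7.0 × 0.09113 L/cmH2O = 0.6379 s.
Fraction remaining at end-expiration = e^(−Te/τ) = e^(−0.53/0.6379) = 0.4357 → 43.57%.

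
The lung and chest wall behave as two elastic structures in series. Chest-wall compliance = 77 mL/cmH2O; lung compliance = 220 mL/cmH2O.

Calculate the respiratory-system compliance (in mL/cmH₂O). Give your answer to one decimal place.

Lung and chest wall are elastances in series: 1/Crs = 1/CL + 1/Ccw.
1/Crs = 1/220 + 1/77 = 0.01753.
Crs = 57.045 mL/cmH2O.

57.0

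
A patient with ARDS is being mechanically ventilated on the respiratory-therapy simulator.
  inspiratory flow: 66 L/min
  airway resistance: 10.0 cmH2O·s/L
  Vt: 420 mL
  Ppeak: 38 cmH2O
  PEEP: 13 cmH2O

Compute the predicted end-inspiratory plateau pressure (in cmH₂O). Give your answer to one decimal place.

27.0

Flow: 66 L/min ÷ 60 = 1.1 L/s.
Pplat = PIP − Raw × flow = 38 − 10.0 × 1.1 = 38 − 11.0 = 27.0 cmH2O.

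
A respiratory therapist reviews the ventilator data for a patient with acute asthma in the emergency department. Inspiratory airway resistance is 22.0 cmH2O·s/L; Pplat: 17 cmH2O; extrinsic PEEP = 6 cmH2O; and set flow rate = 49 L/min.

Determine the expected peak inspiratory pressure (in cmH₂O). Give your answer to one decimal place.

35.0

Flow: 49 L/min ÷ 60 = 0.8167 L/s.
PIP = Pplat + Raw × flow = 17 + 22.0 × 0.8167 = 17 + 17.967 = 34.967 cmH2O.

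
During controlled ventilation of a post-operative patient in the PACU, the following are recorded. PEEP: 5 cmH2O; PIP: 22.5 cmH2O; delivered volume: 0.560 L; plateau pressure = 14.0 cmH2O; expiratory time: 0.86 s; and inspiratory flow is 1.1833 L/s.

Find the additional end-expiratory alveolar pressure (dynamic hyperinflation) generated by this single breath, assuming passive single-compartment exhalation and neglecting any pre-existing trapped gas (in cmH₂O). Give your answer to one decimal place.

1.3

R = (PIP − Pplat)/V̇ = (22.5 − 14.0) / 1.1833 = 8.5/1.1833 = 7.183 cmH2O·s/L.
C = Vt/(Pplat − PEEP) = 560.0 / (14.0 − 5) = 560.0/9.0 = 62.222 mL/cmH2O.
τ = R × C = 7.183 × 0.06222 L/cmH2O = 0.4469 s.
Fraction remaining = e^(−Te/τ) = e^(−0.86/0.4469) = 0.146; trapped volume = 560.0 × 0.146 = 81.76 mL.
Additional alveolar pressure from trapping ≈ V_trapped / C = 81.76 / 62.222 = 1.314 cmH2O.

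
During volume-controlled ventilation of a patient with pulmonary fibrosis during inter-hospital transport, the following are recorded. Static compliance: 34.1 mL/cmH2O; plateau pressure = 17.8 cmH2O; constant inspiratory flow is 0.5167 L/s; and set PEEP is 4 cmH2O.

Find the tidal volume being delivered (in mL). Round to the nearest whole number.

Vt = Cstat × (Pplat − PEEP) = 34.1 × (17.8 − 4) = 34.1 × 13.8 = 470.58 mL.

471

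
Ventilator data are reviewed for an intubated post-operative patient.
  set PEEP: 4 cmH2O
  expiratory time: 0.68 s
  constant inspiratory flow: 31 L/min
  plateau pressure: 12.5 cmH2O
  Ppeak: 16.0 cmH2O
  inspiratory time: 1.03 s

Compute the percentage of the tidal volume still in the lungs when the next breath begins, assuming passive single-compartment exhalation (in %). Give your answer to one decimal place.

20.1

Flow: 31 L/min ÷ 60 = 0.5167 L/s.
Vt = flow × Ti = 0.5167 L/s × 1.03 s × 1000 mL/L = 532.2 mL.
R = (PIP − Pplat)/V̇ = (16.0 − 12.5) / 0.5167 = 3.5/0.5167 = 6.774 cmH2O·s/L.
C = Vt/(Pplat − PEEP) = 532.2 / (12.5 − 4) = 532.2/8.5 = 62.612 mL/cmH2O.
τ = R × C = 6.774 × 0.06261 L/cmH2O = 0.4241 s.
Fraction remaining at end-expiration = e^(−Te/τ) = e^(−0.68/0.4241) = 0.2012 → 20.12%.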